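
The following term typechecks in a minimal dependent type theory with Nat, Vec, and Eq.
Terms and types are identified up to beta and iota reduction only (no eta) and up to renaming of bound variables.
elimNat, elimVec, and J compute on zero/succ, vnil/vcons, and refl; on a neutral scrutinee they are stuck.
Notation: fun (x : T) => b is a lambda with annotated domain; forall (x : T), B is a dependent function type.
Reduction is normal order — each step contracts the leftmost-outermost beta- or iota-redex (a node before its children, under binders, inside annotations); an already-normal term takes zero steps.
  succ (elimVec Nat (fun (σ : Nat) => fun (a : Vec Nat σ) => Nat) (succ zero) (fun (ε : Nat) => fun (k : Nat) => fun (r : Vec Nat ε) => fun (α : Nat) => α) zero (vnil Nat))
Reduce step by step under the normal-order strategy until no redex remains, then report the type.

normal-order reduction sequence:
  succ (elimVec Nat (fun (σ : Nat) => fun (a : Vec Nat σ) => Nat) (succ zero) (fun (ε : Nat) => fun (k : Nat) => fun (r : Vec Nat ε) => fun (α : Nat) => α) zero (vnil Nat))
  ~> succ (succ zero)
inferred type:
  Nat


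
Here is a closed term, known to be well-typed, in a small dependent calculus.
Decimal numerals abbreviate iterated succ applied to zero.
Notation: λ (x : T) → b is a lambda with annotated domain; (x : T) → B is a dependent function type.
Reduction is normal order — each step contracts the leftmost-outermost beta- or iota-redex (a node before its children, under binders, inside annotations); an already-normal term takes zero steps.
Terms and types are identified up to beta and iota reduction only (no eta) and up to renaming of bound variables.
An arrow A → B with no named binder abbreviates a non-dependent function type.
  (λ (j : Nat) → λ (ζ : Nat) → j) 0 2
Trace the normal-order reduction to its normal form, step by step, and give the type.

reduction (normal order):
  (λ (j : Nat) → λ (ζ : Nat) → j) 0 2
  ~> (λ (j : Nat) → 0) 2
  ~> 0
inferred type:
  Nat


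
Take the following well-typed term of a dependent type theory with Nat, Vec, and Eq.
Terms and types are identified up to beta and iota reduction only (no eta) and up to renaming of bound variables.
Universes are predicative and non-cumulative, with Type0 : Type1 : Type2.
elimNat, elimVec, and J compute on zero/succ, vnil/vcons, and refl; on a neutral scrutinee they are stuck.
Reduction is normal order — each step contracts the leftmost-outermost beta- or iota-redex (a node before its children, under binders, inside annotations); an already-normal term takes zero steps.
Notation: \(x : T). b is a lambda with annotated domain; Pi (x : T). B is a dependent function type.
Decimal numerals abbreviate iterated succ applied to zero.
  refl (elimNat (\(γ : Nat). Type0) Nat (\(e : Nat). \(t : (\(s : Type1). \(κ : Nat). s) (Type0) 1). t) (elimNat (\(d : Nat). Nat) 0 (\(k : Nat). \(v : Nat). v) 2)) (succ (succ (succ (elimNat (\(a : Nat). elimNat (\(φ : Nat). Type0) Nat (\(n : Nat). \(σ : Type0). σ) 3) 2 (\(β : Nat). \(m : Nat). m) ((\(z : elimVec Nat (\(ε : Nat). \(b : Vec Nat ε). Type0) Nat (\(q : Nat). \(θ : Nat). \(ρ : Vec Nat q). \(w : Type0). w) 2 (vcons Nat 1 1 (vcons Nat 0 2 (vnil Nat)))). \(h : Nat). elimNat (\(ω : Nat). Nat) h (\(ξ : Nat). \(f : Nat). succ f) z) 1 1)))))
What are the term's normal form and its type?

normal form:
  refl Nat 5
type:
  Eq Nat 5 5


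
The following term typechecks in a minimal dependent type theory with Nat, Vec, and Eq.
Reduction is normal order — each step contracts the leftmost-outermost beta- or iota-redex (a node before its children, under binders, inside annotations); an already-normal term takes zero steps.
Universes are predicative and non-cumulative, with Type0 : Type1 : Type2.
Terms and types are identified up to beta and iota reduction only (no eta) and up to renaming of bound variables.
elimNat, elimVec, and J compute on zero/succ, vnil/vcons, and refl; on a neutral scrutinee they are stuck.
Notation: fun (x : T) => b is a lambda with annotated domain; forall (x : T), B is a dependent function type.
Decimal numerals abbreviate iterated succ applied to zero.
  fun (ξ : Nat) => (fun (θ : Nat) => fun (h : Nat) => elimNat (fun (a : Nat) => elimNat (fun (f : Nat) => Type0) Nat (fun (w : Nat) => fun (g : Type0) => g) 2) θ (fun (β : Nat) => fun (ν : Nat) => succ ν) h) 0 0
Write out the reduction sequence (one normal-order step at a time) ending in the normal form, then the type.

reduction (normal order):
  fun (ξ : Nat) => (fun (θ : Nat) => fun (h : Nat) => elimNat (fun (a : Nat) => elimNat (fun (f : Nat) => Type0) Nat (fun (w : Nat) => fun (g : Type0) => g) 2) θ (fun (β : Nat) => fun (ν : Nat) => succ ν) h) 0 0
  ~> fun (ξ : Nat) => (fun (θ : Nat) => elimNat (fun (h : Nat) => elimNat (fun (a : Nat) => Type0) Nat (fun (f : Nat) => fun (w : Type0) => w) 2) 0 (fun (g : Nat) => fun (β : Nat) => succ β) θ) 0
  ~> fun (ξ : Nat) => elimNat (fun (θ : Nat) => elimNat (fun (h : Nat) => Type0) Nat (fun (a : Nat) => fun (f : Type0) => f) 2) 0 (fun (w : Nat) => fun (g : Nat) => succ g) 0
  ~> fun (ξ : Nat) => 0
the term's type:
  forall (ξ : Nat), Nat


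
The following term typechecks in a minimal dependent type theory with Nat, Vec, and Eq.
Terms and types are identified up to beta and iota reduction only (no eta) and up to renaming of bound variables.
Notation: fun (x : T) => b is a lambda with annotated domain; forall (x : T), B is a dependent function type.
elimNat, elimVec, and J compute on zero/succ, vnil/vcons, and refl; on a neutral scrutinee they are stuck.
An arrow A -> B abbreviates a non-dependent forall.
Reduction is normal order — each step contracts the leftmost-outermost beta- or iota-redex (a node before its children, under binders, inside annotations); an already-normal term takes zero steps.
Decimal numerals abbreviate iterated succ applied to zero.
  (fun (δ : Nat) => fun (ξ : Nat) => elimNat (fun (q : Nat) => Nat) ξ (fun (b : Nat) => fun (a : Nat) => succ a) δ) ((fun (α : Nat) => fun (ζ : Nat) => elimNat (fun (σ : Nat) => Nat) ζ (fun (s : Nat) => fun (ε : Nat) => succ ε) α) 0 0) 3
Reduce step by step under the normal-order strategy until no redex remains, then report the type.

normal-order reduction sequence:
  (fun (δ : Nat) => fun (ξ : Nat) => elimNat (fun (q : Nat) => Nat) ξ (fun (b : Nat) => fun (a : Nat) => succ a) δ) ((fun (α : Nat) => fun (ζ : Nat) => elimNat (fun (σ : Nat) => Nat) ζ (fun (s : Nat) => fun (ε : Nat) => succ ε) α) 0 0) 3
  ~> (fun (δ : Nat) => elimNat (fun (ξ : Nat) => Nat) δ (fun (q : Nat) => fun (b : Nat) => succ b) ((fun (a : Nat) => fun (α : Nat) => elimNat (fun (ζ : Nat) => Nat) α (fun (σ : Nat) => fun (s : Nat) => succ s) a) 0 0)) 3
  ~> elimNat (fun (δ : Nat) => Nat) 3 (fun (ξ : Nat) => fun (q : Nat) => succ q) ((fun (b : Nat) => fun (a : Nat) => elimNat (fun (α : Nat) => Nat) a (fun (ζ : Nat) => fun (σ : Nat) => succ σ) b) 0 0)
  ~> elimNat (fun (δ : Nat) => Nat) 3 (fun (ξ : Nat) => fun (q : Nat) => succ q) ((fun (b : Nat) => elimNat (fun (a : Nat) => Nat) b (fun (α : Nat) => fun (ζ : Nat) => succ ζ) 0) 0)
  ~> elimNat (fun (δ : Nat) => Nat) 3 (fun (ξ : Nat) => fun (q : Nat) => succ q) (elimNat (fun (b : Nat) => Nat) 0 (fun (a : Nat) => fun (α : Nat) => succ α) 0)
  ~> elimNat (fun (δ : Nat) => Nat) 3 (fun (ξ : Nat) => fun (q : Nat) => succ q) 0
  ~> 3
inferred type:
  Nat


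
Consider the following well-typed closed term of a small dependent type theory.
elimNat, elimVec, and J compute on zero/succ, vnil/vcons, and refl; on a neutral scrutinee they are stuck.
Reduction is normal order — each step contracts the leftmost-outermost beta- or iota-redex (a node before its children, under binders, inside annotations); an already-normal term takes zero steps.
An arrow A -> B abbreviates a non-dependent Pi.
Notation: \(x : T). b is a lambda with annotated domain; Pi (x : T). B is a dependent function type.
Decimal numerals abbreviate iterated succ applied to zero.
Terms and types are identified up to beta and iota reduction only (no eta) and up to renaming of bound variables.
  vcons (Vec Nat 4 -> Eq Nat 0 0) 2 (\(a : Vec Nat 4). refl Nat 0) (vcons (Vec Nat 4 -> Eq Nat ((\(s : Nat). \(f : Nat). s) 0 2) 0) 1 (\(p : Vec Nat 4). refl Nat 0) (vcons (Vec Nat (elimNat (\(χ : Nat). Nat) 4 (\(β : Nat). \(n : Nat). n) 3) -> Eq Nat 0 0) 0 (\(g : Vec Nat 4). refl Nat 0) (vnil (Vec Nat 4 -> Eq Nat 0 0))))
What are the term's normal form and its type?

resulting normal form:
  vcons (Vec Nat 4 -> Eq Nat 0 0) 2 (\(a : Vec Nat 4). refl Nat 0) (vcons (Vec Nat 4 -> Eq Nat 0 0) 1 (\(s : Vec Nat 4). refl Nat 0) (vcons (Vec Nat 4 -> Eq Nat 0 0) 0 (\(f : Vec Nat 4). refl Nat 0) (vnil (Vec Nat 4 -> Eq Nat 0 0))))
the term's type:
  Vec (Vec Nat 4 -> Eq Nat 0 0) 3
observation: normalization takes exactly 12 steps under the normal-order strategy.


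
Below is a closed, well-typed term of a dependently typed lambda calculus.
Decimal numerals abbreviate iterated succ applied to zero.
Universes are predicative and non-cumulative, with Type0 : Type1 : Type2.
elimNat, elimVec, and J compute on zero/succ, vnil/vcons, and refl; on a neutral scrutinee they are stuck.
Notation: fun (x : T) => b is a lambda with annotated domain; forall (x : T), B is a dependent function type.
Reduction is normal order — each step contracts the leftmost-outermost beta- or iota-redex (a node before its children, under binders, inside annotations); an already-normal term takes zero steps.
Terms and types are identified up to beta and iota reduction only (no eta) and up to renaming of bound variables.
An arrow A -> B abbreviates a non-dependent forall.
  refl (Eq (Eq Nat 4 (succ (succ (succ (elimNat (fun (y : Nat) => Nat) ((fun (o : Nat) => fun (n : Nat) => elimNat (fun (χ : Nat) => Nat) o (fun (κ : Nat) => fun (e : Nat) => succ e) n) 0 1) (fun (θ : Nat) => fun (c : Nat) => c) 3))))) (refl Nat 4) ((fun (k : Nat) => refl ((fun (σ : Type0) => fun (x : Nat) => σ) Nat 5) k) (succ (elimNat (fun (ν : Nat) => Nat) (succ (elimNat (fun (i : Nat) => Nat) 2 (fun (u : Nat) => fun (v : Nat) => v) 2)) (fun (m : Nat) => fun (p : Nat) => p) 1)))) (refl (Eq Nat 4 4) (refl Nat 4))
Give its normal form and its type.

normal form:
  refl (Eq (Eq Nat 4 4) (refl Nat 4) (refl Nat 4)) (refl (Eq Nat 4 4) (refl Nat 4))
inferred type:
  Eq (Eq (Eq Nat 4 4) (refl Nat 4) (refl Nat 4)) (refl (Eq Nat 4 4) (refl Nat 4)) (refl (Eq Nat 4 4) (refl Nat 4))
observation: the leftmost-outermost redex is an elimNat iota-redex, and normalization takes 30 steps.


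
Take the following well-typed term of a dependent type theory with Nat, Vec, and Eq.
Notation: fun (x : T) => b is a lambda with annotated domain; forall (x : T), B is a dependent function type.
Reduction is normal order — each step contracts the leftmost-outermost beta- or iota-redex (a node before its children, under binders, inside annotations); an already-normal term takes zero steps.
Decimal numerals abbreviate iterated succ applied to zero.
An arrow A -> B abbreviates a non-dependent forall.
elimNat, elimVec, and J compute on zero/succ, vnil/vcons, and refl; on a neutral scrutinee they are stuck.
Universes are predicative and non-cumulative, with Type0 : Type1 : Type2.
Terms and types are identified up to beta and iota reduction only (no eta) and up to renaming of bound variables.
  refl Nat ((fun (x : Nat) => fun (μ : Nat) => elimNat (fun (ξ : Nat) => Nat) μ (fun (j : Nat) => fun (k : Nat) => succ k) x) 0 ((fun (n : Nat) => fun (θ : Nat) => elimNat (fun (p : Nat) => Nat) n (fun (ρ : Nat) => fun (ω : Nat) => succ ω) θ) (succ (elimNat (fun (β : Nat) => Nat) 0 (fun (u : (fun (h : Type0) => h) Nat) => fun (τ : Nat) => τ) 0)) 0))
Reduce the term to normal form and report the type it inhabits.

normal form:
  refl Nat 1
type:
  Eq Nat 1 1
observation: reduction starts at a beta-redex, and 7 normal-order steps reach the normal form.


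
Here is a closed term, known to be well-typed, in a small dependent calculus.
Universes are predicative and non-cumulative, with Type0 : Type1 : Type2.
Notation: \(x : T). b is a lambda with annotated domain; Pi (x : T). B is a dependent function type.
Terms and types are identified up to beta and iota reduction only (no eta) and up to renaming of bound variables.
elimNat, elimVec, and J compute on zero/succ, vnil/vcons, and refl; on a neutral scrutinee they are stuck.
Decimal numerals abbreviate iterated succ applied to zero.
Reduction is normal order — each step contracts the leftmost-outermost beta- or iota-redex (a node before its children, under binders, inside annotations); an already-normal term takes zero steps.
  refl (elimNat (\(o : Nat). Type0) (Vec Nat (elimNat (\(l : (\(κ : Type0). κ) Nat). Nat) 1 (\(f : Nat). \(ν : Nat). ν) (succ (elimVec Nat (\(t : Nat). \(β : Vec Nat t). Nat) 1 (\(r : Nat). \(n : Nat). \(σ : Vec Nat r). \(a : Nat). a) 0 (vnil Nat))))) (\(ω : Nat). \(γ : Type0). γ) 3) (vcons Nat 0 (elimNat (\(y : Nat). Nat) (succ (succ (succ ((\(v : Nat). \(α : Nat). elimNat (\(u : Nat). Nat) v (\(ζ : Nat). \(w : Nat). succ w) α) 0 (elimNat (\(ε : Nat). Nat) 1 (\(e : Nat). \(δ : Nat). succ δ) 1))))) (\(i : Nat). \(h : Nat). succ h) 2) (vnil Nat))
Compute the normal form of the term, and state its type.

resulting normal form:
  refl (Vec Nat 1) (vcons Nat 0 7 (vnil Nat))
the term's type:
  Eq (Vec Nat 1) (vcons Nat 0 7 (vnil Nat)) (vcons Nat 0 7 (vnil Nat))


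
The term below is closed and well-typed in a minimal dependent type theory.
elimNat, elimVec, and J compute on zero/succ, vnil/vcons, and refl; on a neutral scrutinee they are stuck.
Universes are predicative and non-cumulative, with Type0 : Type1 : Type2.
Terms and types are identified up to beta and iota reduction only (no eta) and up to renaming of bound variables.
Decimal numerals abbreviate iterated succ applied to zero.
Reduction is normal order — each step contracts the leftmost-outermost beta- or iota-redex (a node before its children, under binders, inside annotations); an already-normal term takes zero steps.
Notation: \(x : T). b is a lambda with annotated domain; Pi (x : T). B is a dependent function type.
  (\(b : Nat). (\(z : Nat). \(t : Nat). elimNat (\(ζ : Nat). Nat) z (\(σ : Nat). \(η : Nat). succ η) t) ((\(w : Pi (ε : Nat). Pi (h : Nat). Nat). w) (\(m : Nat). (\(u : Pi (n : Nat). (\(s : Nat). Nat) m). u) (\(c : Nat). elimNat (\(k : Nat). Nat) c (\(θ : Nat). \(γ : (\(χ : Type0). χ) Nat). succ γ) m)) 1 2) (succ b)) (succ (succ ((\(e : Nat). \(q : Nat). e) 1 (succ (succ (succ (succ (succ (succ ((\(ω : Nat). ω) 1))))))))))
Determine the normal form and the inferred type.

normal form:
  7
type:
  Nat
observation: reduction starts at a beta-redex, and 26 normal-order steps reach the normal form.


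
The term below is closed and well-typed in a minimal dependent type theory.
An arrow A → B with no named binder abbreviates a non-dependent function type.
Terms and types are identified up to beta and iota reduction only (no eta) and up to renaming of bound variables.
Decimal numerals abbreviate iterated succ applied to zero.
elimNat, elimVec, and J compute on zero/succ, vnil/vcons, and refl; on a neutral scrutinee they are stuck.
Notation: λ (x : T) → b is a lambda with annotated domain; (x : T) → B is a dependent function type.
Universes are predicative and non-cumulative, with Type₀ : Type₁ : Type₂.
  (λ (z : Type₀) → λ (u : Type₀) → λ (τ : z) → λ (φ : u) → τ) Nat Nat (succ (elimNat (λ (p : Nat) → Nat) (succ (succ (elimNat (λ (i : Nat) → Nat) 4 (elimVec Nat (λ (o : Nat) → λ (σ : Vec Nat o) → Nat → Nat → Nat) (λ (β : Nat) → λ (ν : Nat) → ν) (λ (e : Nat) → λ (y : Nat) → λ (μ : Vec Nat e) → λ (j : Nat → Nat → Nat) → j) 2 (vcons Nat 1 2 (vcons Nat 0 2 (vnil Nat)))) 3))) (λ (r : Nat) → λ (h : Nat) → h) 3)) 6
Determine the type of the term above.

inferred type:
  Nat


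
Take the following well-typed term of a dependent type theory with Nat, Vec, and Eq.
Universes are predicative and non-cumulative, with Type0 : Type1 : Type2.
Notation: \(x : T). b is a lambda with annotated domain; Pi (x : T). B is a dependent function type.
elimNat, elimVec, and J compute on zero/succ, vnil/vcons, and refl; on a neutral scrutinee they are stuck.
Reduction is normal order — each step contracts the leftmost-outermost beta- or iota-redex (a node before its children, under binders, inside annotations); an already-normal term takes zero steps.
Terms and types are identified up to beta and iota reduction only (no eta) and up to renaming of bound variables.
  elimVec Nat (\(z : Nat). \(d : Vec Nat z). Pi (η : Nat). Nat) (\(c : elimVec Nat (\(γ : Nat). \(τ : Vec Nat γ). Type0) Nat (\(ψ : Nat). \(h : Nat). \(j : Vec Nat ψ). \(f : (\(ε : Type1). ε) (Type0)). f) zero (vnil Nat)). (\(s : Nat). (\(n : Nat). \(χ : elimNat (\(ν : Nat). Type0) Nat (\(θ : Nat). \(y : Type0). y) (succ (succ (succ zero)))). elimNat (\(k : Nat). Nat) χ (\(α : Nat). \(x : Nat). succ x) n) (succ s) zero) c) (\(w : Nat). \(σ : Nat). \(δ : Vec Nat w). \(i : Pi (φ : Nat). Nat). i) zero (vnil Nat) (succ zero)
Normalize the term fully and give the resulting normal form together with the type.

normal form:
  succ (succ zero)
the term's type:
  Nat


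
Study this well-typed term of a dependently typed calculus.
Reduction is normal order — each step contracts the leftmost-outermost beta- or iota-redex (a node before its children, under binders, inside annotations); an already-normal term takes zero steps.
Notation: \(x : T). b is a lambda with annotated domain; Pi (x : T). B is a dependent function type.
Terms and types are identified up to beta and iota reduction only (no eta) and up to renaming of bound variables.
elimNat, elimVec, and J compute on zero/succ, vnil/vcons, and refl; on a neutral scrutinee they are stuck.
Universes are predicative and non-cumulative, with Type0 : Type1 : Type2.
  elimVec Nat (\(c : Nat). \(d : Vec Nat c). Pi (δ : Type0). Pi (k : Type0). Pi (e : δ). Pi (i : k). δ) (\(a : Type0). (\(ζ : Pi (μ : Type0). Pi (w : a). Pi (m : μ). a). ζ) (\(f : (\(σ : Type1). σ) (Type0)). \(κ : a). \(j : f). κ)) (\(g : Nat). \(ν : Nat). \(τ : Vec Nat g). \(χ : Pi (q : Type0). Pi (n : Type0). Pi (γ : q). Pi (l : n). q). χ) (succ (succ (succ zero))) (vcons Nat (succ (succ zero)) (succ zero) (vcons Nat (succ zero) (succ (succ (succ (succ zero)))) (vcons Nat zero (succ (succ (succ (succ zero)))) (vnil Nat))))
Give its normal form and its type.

resulting normal form:
  \(c : Type0). \(d : Type0). \(δ : c). \(k : d). δ
the term's type:
  Pi (c : Type0). Pi (d : Type0). Pi (δ : c). Pi (k : d). c
observation: the term reaches its normal form after 18 normal-order steps.


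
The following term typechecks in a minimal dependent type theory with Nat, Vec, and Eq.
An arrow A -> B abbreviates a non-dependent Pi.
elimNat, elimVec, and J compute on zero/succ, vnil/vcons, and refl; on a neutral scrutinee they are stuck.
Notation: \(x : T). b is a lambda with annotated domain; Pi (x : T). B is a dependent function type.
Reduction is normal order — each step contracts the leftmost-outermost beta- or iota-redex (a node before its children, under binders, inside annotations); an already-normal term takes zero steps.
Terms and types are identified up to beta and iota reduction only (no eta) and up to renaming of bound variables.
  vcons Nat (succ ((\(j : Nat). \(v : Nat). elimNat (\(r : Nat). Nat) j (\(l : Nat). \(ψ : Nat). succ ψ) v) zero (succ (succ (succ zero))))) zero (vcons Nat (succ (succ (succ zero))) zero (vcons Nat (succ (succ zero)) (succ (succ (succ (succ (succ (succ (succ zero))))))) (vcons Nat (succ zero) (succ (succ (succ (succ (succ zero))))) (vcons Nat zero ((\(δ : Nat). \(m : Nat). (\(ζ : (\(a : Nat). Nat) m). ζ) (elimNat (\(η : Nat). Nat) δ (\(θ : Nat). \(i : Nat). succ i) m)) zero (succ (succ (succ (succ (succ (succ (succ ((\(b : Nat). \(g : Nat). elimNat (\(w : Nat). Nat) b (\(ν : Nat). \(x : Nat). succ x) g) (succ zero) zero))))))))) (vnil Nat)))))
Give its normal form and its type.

resulting normal form:
  vcons Nat (succ (succ (succ (succ zero)))) zero (vcons Nat (succ (succ (succ zero))) zero (vcons Nat (succ (succ zero)) (succ (succ (succ (succ (succ (succ (succ zero))))))) (vcons Nat (succ zero) (succ (succ (succ (succ (succ zero))))) (vcons Nat zero (succ (succ (succ (succ (succ (succ (succ (succ zero)))))))) (vnil Nat)))))
inferred type:
  Vec Nat (succ (succ (succ (succ (succ zero)))))


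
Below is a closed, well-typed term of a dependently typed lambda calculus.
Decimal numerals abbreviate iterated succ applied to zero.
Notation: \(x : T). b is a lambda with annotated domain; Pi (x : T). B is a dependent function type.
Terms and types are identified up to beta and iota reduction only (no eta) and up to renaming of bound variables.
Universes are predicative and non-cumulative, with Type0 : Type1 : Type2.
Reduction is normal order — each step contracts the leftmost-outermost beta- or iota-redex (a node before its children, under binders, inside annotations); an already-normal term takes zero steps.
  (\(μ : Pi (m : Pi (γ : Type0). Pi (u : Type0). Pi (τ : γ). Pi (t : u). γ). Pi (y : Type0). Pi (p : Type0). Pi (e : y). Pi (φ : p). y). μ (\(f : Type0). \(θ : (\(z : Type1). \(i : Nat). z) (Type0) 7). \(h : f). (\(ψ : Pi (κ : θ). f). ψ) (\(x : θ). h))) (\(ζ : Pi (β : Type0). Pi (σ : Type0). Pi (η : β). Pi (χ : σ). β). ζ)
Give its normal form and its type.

resulting normal form:
  \(μ : Type0). \(m : Type0). \(γ : μ). \(u : m). γ
type:
  Pi (μ : Type0). Pi (m : Type0). Pi (γ : μ). Pi (u : m). μ
observation: 5 normal-order steps separate the term from its normal form.


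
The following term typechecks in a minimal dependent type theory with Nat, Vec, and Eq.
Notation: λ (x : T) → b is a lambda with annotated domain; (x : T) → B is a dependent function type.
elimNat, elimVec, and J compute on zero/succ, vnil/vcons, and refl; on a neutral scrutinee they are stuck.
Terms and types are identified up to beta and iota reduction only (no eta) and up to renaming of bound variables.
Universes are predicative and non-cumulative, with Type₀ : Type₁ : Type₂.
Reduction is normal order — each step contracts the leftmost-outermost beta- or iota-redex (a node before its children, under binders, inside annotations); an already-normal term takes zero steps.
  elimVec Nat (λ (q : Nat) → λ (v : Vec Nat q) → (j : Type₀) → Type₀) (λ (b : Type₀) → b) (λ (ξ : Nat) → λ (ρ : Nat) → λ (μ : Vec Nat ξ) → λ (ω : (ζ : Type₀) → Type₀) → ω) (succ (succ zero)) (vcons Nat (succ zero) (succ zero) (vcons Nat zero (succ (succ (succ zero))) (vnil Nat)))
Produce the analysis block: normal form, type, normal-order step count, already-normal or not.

resulting normal form:
  λ (q : Type₀) → q
inferred type:
  (q : Type₀) → Type₀
steps to reach normal form (normal order): 11
term was already normal: no
first contracted redex: an elimVec iota-redex


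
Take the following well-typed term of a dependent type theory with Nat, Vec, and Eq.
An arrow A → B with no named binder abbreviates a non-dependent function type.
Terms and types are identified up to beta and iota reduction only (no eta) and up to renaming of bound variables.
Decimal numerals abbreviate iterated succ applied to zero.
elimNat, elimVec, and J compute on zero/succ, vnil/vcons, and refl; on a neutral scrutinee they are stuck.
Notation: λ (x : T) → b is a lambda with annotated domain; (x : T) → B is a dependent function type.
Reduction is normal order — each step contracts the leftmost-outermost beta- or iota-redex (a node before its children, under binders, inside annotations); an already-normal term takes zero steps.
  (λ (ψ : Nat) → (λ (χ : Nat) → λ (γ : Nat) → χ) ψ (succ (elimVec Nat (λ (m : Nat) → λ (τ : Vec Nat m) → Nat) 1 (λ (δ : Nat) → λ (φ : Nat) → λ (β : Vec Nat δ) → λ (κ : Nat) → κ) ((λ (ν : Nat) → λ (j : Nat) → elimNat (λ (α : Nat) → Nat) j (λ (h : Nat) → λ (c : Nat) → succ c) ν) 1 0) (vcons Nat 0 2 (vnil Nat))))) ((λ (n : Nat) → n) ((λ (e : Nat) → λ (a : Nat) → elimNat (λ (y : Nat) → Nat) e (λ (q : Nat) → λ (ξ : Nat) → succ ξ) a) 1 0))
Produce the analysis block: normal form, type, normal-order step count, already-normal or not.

resulting normal form:
  1
the term's type:
  Nat
steps to reach normal form (normal order): 7
term was already normal: no
first redex: a beta-redex


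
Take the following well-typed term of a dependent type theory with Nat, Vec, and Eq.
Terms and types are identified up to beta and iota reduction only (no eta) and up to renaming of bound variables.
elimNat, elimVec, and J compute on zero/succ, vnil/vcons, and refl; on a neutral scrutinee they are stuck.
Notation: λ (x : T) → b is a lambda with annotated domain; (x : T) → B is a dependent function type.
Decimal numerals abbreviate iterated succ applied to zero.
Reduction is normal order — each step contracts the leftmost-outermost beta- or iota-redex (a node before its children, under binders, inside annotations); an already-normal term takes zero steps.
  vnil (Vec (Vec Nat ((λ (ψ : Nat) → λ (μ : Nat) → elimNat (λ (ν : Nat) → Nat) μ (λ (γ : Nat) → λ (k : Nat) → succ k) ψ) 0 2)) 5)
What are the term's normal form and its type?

reduced normal form:
  vnil (Vec (Vec Nat 2) 5)
inferred type:
  Vec (Vec (Vec Nat 2) 5) 0


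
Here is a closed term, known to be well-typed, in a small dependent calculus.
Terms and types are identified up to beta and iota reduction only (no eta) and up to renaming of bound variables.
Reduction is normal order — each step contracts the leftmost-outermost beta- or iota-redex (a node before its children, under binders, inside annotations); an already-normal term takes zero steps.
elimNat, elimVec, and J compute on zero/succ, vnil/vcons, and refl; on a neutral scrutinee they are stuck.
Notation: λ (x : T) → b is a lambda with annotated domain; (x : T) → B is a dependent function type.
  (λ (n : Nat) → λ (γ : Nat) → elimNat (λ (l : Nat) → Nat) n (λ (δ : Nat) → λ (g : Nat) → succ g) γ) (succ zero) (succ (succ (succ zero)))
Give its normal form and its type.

resulting normal form:
  succ (succ (succ (succ zero)))
the term's type:
  Nat
observation: 12 normal-order steps normalize the term, beginning with a beta-redex.


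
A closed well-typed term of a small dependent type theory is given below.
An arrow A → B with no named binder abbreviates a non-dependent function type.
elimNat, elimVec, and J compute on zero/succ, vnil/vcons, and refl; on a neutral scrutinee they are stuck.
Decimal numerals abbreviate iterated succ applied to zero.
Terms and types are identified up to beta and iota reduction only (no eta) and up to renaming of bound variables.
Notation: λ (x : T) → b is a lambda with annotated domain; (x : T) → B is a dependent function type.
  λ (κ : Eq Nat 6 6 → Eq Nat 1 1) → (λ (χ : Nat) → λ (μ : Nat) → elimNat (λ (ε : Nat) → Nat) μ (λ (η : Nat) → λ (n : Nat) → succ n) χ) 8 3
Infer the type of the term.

type:
  (Eq Nat 6 6 → Eq Nat 1 1) → Nat


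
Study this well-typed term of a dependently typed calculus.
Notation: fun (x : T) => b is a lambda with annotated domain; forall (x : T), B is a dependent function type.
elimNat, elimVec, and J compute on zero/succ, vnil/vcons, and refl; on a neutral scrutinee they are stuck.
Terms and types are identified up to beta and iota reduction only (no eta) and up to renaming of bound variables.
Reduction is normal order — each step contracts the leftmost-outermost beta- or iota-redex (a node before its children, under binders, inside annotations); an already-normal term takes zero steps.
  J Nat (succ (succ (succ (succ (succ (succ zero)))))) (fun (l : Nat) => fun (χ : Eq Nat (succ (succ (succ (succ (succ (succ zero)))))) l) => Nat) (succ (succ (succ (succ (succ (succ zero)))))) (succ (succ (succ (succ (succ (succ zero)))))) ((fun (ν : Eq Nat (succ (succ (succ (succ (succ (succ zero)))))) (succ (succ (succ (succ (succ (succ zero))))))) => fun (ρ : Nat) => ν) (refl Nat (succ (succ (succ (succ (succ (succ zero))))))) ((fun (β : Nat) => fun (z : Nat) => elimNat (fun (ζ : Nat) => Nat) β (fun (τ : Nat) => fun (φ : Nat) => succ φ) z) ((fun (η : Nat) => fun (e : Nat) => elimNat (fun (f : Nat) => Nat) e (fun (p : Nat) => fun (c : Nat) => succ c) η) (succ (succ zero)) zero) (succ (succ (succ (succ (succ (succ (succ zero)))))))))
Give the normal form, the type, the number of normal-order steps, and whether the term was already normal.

reduced normal form:
  succ (succ (succ (succ (succ (succ zero)))))
inferred type:
  Nat
steps to reach normal form (normal order): 3
started in normal form: no
first redex: a beta-redex


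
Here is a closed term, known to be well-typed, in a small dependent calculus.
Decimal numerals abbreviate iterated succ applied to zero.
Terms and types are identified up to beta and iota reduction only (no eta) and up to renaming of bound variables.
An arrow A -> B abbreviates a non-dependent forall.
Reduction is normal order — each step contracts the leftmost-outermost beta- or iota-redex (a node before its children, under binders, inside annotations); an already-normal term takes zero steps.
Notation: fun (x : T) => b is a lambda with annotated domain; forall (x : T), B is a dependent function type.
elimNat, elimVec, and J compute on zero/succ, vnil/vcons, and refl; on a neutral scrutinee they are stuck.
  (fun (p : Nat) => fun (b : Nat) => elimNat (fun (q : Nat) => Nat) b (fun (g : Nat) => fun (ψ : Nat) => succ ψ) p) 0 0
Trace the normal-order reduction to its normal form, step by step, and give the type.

normal-order reduction:
  (fun (p : Nat) => fun (b : Nat) => elimNat (fun (q : Nat) => Nat) b (fun (g : Nat) => fun (ψ : Nat) => succ ψ) p) 0 0
  ~> (fun (p : Nat) => elimNat (fun (b : Nat) => Nat) p (fun (q : Nat) => fun (g : Nat) => succ g) 0) 0
  ~> elimNat (fun (p : Nat) => Nat) 0 (fun (b : Nat) => fun (q : Nat) => succ q) 0
  ~> 0
inferred type:
  Nat


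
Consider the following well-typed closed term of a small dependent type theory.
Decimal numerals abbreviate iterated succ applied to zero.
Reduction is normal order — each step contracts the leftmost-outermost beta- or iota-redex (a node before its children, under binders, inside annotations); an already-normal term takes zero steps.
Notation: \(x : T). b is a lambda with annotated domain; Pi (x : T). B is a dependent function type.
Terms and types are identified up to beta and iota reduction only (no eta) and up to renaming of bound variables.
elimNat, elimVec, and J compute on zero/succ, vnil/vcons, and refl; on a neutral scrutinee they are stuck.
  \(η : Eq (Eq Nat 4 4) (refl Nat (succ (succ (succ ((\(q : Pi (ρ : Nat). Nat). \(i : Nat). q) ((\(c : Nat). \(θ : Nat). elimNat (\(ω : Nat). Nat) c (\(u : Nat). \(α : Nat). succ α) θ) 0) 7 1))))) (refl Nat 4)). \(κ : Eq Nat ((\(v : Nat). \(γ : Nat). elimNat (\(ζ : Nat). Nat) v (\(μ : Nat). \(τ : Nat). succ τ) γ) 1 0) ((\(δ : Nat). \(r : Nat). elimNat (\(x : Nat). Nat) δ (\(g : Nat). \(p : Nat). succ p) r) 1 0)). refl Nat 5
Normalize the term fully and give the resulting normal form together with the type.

normal form:
  \(η : Eq (Eq Nat 4 4) (refl Nat 4) (refl Nat 4)). \(q : Eq Nat 1 1). refl Nat 5
type:
  Pi (η : Eq (Eq Nat 4 4) (refl Nat 4) (refl Nat 4)). Pi (q : Eq Nat 1 1). Eq Nat 5 5


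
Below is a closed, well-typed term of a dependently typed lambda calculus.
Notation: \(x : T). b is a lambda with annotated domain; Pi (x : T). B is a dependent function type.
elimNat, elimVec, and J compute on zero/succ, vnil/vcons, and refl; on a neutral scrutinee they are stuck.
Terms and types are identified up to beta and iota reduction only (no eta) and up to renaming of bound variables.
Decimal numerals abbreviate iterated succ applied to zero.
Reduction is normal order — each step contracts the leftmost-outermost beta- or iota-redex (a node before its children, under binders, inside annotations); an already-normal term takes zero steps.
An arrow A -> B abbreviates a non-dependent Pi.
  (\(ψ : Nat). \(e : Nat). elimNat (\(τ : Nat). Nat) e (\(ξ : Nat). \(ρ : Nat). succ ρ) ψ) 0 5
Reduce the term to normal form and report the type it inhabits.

reduced normal form:
  5
inferred type:
  Nat
observation: 3 normal-order steps separate the term from its normal form.


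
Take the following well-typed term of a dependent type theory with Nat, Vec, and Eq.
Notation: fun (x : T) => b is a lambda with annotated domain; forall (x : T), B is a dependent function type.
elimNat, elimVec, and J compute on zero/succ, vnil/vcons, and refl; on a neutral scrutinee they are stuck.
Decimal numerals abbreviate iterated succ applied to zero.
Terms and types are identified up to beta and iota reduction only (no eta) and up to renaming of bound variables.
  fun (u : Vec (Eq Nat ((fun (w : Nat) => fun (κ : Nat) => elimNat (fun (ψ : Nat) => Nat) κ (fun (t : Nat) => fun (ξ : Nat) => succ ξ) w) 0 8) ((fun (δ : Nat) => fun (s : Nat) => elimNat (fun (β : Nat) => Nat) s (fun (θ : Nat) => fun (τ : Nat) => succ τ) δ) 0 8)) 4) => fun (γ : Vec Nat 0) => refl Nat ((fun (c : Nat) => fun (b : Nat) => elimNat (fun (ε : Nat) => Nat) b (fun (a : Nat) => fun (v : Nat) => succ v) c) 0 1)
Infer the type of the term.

type:
  forall (u : Vec (Eq Nat 8 8) 4), forall (w : Vec Nat 0), Eq Nat 1 1


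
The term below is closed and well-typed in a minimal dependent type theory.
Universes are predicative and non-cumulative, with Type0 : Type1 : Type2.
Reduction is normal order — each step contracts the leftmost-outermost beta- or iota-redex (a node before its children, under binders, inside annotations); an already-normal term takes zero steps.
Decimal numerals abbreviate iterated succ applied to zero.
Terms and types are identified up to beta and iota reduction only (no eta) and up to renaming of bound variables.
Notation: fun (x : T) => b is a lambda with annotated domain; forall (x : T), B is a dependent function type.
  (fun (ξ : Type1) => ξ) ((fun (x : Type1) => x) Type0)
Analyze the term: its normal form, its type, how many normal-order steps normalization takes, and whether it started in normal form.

resulting normal form:
  Type0
type:
  Type1
reduction steps (normal order): 2
already normal: no
first redex: a beta-redex


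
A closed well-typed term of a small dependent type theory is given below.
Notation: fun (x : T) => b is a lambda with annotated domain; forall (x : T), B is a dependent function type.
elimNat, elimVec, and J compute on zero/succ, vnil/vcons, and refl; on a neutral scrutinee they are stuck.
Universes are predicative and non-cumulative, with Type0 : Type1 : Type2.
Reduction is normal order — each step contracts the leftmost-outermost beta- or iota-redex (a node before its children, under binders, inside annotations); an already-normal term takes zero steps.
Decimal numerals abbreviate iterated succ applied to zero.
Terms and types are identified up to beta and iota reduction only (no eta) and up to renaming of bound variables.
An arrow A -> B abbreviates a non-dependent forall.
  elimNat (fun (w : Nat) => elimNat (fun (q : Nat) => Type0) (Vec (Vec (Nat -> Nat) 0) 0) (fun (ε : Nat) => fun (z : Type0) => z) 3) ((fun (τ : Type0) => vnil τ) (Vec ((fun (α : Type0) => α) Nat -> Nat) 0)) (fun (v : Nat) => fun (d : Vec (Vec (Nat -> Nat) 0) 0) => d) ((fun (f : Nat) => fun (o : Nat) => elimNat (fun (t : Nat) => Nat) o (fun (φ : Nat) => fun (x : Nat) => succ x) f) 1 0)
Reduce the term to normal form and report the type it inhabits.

resulting normal form:
  vnil (Vec (Nat -> Nat) 0)
type:
  Vec (Vec (Nat -> Nat) 0) 0
observation: the first redex contracted is an elimNat iota-redex; the normal form is reached in 22 normal-order steps.


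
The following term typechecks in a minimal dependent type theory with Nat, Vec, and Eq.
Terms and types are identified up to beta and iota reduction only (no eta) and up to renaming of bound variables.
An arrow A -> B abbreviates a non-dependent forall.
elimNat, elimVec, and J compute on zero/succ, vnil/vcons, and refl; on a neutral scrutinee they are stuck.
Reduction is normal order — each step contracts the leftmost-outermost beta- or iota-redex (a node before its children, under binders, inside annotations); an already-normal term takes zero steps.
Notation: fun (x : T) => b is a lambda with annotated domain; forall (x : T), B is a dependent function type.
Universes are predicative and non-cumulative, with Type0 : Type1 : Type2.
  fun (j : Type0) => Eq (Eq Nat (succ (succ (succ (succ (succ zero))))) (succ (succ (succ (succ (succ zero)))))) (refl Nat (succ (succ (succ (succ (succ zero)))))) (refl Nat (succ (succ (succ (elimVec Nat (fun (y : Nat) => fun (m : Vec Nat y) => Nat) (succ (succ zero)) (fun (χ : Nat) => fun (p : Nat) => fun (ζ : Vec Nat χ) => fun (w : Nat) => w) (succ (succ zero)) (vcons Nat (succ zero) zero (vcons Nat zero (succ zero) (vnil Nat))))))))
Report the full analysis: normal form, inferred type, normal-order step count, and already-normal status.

reduced normal form:
  fun (j : Type0) => Eq (Eq Nat (succ (succ (succ (succ (succ zero))))) (succ (succ (succ (succ (succ zero)))))) (refl Nat (succ (succ (succ (succ (succ zero)))))) (refl Nat (succ (succ (succ (succ (succ zero))))))
the term's type:
  Type0 -> Type0
steps to reach normal form (normal order): 11
already normal: no
first redex: an elimVec iota-redex


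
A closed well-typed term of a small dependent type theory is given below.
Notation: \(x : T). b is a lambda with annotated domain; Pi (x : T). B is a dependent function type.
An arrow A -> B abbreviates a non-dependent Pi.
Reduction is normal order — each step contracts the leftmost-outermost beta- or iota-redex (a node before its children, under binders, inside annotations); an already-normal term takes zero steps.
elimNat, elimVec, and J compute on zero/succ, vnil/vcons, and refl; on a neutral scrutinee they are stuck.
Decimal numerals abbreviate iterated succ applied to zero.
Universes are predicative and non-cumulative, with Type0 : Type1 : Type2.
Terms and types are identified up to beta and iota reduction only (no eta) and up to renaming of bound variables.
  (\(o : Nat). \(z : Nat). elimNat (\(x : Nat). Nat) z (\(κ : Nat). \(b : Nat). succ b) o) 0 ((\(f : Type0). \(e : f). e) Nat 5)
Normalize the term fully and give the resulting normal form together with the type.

reduced normal form:
  5
type:
  Nat
observation: normalization takes exactly 5 steps under the normal-order strategy.


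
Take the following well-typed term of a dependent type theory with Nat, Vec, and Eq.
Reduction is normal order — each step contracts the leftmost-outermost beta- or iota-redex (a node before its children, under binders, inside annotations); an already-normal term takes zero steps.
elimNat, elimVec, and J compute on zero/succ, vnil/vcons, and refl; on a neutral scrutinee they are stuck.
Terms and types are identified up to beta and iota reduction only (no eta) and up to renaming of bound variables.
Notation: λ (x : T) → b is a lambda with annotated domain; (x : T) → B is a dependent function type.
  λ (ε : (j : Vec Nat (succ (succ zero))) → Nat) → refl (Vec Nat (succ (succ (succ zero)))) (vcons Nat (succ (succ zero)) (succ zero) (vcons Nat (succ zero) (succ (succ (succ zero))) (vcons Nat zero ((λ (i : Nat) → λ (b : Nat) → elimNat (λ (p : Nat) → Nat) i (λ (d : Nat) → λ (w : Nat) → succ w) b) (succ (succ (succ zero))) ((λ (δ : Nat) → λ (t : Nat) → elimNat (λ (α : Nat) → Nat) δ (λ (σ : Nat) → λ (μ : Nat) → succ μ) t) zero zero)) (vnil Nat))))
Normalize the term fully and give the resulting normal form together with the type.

reduced normal form:
  λ (ε : (j : Vec Nat (succ (succ zero))) → Nat) → refl (Vec Nat (succ (succ (succ zero)))) (vcons Nat (succ (succ zero)) (succ zero) (vcons Nat (succ zero) (succ (succ (succ zero))) (vcons Nat zero (succ (succ (succ zero))) (vnil Nat))))
type:
  (ε : (j : Vec Nat (succ (succ zero))) → Nat) → Eq (Vec Nat (succ (succ (succ zero)))) (vcons Nat (succ (succ zero)) (succ zero) (vcons Nat (succ zero) (succ (succ (succ zero))) (vcons Nat zero (succ (succ (succ zero))) (vnil Nat)))) (vcons Nat (succ (succ zero)) (succ zero) (vcons Nat (succ zero) (succ (succ (succ zero))) (vcons Nat zero (succ (succ (succ zero))) (vnil Nat))))
observation: reduction starts at a beta-redex, and 6 normal-order steps reach the normal form.
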